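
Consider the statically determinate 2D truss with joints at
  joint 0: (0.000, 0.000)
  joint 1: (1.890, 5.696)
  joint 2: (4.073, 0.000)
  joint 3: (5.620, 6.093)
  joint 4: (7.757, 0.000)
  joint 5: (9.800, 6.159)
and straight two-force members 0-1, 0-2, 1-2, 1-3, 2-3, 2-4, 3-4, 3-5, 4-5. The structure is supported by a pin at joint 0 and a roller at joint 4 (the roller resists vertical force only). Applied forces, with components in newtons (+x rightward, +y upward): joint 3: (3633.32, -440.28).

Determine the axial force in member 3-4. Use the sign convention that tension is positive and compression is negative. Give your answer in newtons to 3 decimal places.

N=6 nodes, M=9 members, R=3 reactions → 2N=12, M+R=12
member 0 (0-1): L=6.0014, (cx,cy)=(0.3149,0.9491)
member 1 (0-2): L=4.0730, (cx,cy)=(1.0000,0.0000)
member 2 (1-2): L=6.1000, (cx,cy)=(0.3579,-0.9338)
member 3 (1-3): L=3.7511, (cx,cy)=(0.9944,0.1058)
member 4 (2-3): L=6.2863, (cx,cy)=(0.2461,0.9692)
member 5 (2-4): L=3.6840, (cx,cy)=(1.0000,0.0000)
member 6 (3-4): L=6.4569, (cx,cy)=(0.3310,-0.9436)
member 7 (3-5): L=4.1805, (cx,cy)=(0.9999,0.0158)
member 8 (4-5): L=6.4890, (cx,cy)=(0.3148,0.9491)
solve A·x = −loads:
  F[0-1] = +2879.1232 N (tension)
  F[0-2] = +2726.6041 N (tension)
  F[1-2] = -2712.4399 N (compression)
  F[1-3] = +1888.0188 N (tension)
  F[2-3] = +2613.1620 N (tension)
  F[2-4] = +1112.8326 N (tension)
  F[3-4] = -3362.3945 N (compression)
  F[3-5] = -0.0000 N (compression)
  F[4-5] = +0.0000 N (tension)
  Rx@0 = -3633.3200 N
  Ry@0 = -2732.6209 N
  Ry@4 = +3172.9009 N

-3362.394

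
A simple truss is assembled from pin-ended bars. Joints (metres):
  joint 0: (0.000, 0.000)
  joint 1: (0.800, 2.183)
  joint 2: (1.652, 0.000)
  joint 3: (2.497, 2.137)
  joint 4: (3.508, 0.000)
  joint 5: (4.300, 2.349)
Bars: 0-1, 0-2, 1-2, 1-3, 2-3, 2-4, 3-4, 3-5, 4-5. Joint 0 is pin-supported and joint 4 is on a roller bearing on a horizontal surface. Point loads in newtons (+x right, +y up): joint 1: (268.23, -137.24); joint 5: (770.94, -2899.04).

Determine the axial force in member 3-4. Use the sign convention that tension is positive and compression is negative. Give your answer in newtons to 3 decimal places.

-1277.618

N=6 nodes, M=9 members, R=3 reactions → 2N=12, M+R=12
member 0 (0-1): L=2.3250, (cx,cy)=(0.3441,0.9389)
member 1 (0-2): L=1.6520, (cx,cy)=(1.0000,0.0000)
member 2 (1-2): L=2.3434, (cx,cy)=(0.3636,-0.9316)
member 3 (1-3): L=1.6976, (cx,cy)=(0.9996,-0.0271)
member 4 (2-3): L=2.2980, (cx,cy)=(0.3677,0.9299)
member 5 (2-4): L=1.8560, (cx,cy)=(1.0000,0.0000)
member 6 (3-4): L=2.3641, (cx,cy)=(0.4276,-0.9039)
member 7 (3-5): L=1.8154, (cx,cy)=(0.9932,0.1168)
member 8 (4-5): L=2.4789, (cx,cy)=(0.3195,0.9476)
solve A·x = −loads:
  F[0-1] = +1311.8258 N (tension)
  F[0-2] = +587.7834 N (tension)
  F[1-2] = -1490.6302 N (compression)
  F[1-3] = +725.3842 N (tension)
  F[2-3] = +1493.2326 N (tension)
  F[2-4] = -503.2565 N (compression)
  F[3-4] = -1277.6176 N (compression)
  F[3-5] = +1833.1115 N (tension)
  F[4-5] = -3285.2930 N (compression)
  Rx@0 = -1039.1700 N
  Ry@0 = -1231.7212 N
  Ry@4 = +4268.0012 N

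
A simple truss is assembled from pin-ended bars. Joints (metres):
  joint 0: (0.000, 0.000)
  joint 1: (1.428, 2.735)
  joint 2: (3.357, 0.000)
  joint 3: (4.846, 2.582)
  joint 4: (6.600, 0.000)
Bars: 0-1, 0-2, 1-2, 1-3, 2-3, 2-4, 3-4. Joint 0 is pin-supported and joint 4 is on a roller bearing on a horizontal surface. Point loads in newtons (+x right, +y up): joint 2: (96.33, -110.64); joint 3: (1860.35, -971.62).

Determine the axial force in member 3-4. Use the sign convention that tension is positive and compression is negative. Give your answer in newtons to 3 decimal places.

-1810.315

N=5 nodes, M=7 members, R=3 reactions → 2N=10, M+R=10
member 0 (0-1): L=3.0854, (cx,cy)=(0.4628,0.8864)
member 1 (0-2): L=3.3570, (cx,cy)=(1.0000,0.0000)
member 2 (1-2): L=3.3468, (cx,cy)=(0.5764,-0.8172)
member 3 (1-3): L=3.4214, (cx,cy)=(0.9990,-0.0447)
member 4 (2-3): L=2.9806, (cx,cy)=(0.4996,0.8663)
member 5 (2-4): L=3.2430, (cx,cy)=(1.0000,0.0000)
member 6 (3-4): L=3.1214, (cx,cy)=(0.5619,-0.8272)
solve A·x = −loads:
  F[0-1] = +468.4003 N (tension)
  F[0-2] = +1739.8894 N (tension)
  F[1-2] = -536.9224 N (compression)
  F[1-3] = +526.7816 N (tension)
  F[2-3] = +634.2194 N (tension)
  F[2-4] = +1017.2600 N (tension)
  F[3-4] = -1810.3146 N (compression)
  Rx@0 = -1956.6800 N
  Ry@0 = -415.2116 N
  Ry@4 = +1497.4716 N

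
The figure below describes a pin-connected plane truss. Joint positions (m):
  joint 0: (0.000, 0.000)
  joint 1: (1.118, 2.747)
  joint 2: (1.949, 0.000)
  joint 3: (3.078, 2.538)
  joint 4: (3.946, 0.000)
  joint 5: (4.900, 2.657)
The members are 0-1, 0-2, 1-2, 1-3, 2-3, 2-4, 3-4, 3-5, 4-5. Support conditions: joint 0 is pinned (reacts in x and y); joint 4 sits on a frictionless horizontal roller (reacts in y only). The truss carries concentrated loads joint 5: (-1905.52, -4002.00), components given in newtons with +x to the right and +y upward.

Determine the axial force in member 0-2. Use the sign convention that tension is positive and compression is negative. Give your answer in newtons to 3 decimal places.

N=6 nodes, M=9 members, R=3 reactions → 2N=12, M+R=12
member 0 (0-1): L=2.9658, (cx,cy)=(0.3770,0.9262)
member 1 (0-2): L=1.9490, (cx,cy)=(1.0000,0.0000)
member 2 (1-2): L=2.8699, (cx,cy)=(0.2896,-0.9572)
member 3 (1-3): L=1.9711, (cx,cy)=(0.9944,-0.1060)
member 4 (2-3): L=2.7778, (cx,cy)=(0.4064,0.9137)
member 5 (2-4): L=1.9970, (cx,cy)=(1.0000,0.0000)
member 6 (3-4): L=2.6823, (cx,cy)=(0.3236,-0.9462)
member 7 (3-5): L=1.8259, (cx,cy)=(0.9979,0.0652)
member 8 (4-5): L=2.8231, (cx,cy)=(0.3379,0.9412)
solve A·x = −loads:
  F[0-1] = -340.6552 N (compression)
  F[0-2] = -1777.1050 N (compression)
  F[1-2] = +355.4166 N (tension)
  F[1-3] = -232.6383 N (compression)
  F[2-3] = -372.3317 N (compression)
  F[2-4] = -1522.8629 N (compression)
  F[3-4] = +300.3443 N (tension)
  F[3-5] = -480.8708 N (compression)
  F[4-5] = -4218.8480 N (compression)
  Rx@0 = +1905.5200 N
  Ry@0 = +315.5242 N
  Ry@4 = +3686.4758 N

-1777.105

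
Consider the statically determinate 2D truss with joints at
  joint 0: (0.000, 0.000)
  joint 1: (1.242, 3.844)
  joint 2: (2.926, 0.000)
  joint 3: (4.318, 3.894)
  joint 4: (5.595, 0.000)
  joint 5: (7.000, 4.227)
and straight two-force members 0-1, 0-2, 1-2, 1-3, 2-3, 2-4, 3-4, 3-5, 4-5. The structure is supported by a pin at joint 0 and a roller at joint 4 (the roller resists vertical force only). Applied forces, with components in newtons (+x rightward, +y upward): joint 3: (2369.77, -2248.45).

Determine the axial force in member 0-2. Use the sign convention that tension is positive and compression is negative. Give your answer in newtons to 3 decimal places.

2002.687

N=6 nodes, M=9 members, R=3 reactions → 2N=12, M+R=12
member 0 (0-1): L=4.0397, (cx,cy)=(0.3075,0.9516)
member 1 (0-2): L=2.9260, (cx,cy)=(1.0000,0.0000)
member 2 (1-2): L=4.1967, (cx,cy)=(0.4013,-0.9160)
member 3 (1-3): L=3.0764, (cx,cy)=(0.9999,0.0163)
member 4 (2-3): L=4.1353, (cx,cy)=(0.3366,0.9416)
member 5 (2-4): L=2.6690, (cx,cy)=(1.0000,0.0000)
member 6 (3-4): L=4.0980, (cx,cy)=(0.3116,-0.9502)
member 7 (3-5): L=2.7026, (cx,cy)=(0.9924,0.1232)
member 8 (4-5): L=4.4544, (cx,cy)=(0.3154,0.9490)
solve A·x = −loads:
  F[0-1] = +1193.9545 N (tension)
  F[0-2] = +2002.6873 N (tension)
  F[1-2] = -1225.1252 N (compression)
  F[1-3] = +858.8007 N (tension)
  F[2-3] = +1191.7103 N (tension)
  F[2-4] = +1109.9386 N (tension)
  F[3-4] = -3561.9243 N (compression)
  F[3-5] = -0.0000 N (compression)
  F[4-5] = -0.0000 N (compression)
  Rx@0 = -2369.7700 N
  Ry@0 = -1136.1240 N
  Ry@4 = +3384.5740 N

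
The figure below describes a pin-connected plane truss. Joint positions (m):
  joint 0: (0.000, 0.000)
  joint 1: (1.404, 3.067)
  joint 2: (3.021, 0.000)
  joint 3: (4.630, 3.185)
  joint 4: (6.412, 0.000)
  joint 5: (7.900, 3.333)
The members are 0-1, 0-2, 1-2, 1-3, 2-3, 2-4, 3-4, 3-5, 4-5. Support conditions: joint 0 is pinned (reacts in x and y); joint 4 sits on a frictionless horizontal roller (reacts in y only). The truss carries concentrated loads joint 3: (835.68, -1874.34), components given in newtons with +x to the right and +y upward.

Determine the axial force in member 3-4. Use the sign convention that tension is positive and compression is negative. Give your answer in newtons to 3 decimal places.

-2026.524

N=6 nodes, M=9 members, R=3 reactions → 2N=12, M+R=12
member 0 (0-1): L=3.3731, (cx,cy)=(0.4162,0.9093)
member 1 (0-2): L=3.0210, (cx,cy)=(1.0000,0.0000)
member 2 (1-2): L=3.4672, (cx,cy)=(0.4664,-0.8846)
member 3 (1-3): L=3.2282, (cx,cy)=(0.9993,0.0366)
member 4 (2-3): L=3.5683, (cx,cy)=(0.4509,0.8926)
member 5 (2-4): L=3.3910, (cx,cy)=(1.0000,0.0000)
member 6 (3-4): L=3.6496, (cx,cy)=(0.4883,-0.8727)
member 7 (3-5): L=3.2733, (cx,cy)=(0.9990,0.0452)
member 8 (4-5): L=3.6501, (cx,cy)=(0.4077,0.9131)
solve A·x = −loads:
  F[0-1] = -116.3663 N (compression)
  F[0-2] = +884.1158 N (tension)
  F[1-2] = +115.3836 N (tension)
  F[1-3] = -102.3164 N (compression)
  F[2-3] = -114.3516 N (compression)
  F[2-4] = +989.4902 N (tension)
  F[3-4] = -2026.5243 N (compression)
  F[3-5] = +0.0000 N (tension)
  F[4-5] = -0.0000 N (compression)
  Rx@0 = -835.6800 N
  Ry@0 = +105.8068 N
  Ry@4 = +1768.5332 N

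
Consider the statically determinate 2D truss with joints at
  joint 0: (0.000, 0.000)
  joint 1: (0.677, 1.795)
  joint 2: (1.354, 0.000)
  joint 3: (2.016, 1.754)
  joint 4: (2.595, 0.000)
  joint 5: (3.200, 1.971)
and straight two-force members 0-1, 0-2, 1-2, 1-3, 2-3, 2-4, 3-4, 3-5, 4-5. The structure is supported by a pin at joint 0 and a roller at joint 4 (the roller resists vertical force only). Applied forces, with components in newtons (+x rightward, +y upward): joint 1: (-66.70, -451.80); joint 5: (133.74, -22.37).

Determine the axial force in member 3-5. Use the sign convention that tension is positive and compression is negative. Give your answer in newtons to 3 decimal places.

N=6 nodes, M=9 members, R=3 reactions → 2N=12, M+R=12
member 0 (0-1): L=1.9184, (cx,cy)=(0.3529,0.9357)
member 1 (0-2): L=1.3540, (cx,cy)=(1.0000,0.0000)
member 2 (1-2): L=1.9184, (cx,cy)=(0.3529,-0.9357)
member 3 (1-3): L=1.3396, (cx,cy)=(0.9995,-0.0306)
member 4 (2-3): L=1.8748, (cx,cy)=(0.3531,0.9356)
member 5 (2-4): L=1.2410, (cx,cy)=(1.0000,0.0000)
member 6 (3-4): L=1.8471, (cx,cy)=(0.3135,-0.9496)
member 7 (3-5): L=1.2037, (cx,cy)=(0.9836,0.1803)
member 8 (4-5): L=2.0618, (cx,cy)=(0.2934,0.9560)
solve A·x = −loads:
  F[0-1] = -292.0634 N (compression)
  F[0-2] = +170.1073 N (tension)
  F[1-2] = -191.8278 N (compression)
  F[1-3] = +31.3422 N (tension)
  F[2-3] = +191.8445 N (tension)
  F[2-4] = +34.6703 N (tension)
  F[3-4] = -159.2470 N (compression)
  F[3-5] = +151.4697 N (tension)
  F[4-5] = -51.9636 N (compression)
  Rx@0 = -67.0400 N
  Ry@0 = +273.2730 N
  Ry@4 = +200.8970 N

151.470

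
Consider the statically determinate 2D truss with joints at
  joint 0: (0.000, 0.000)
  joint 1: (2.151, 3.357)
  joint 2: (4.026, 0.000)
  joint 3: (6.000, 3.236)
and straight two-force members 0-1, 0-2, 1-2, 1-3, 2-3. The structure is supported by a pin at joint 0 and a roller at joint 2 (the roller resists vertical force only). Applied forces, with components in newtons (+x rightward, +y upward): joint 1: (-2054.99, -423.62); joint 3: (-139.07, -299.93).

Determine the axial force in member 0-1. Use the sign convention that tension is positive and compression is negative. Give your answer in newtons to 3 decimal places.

N=4 nodes, M=5 members, R=3 reactions → 2N=8, M+R=8
member 0 (0-1): L=3.9870, (cx,cy)=(0.5395,0.8420)
member 1 (0-2): L=4.0260, (cx,cy)=(1.0000,0.0000)
member 2 (1-2): L=3.8451, (cx,cy)=(0.4876,-0.8731)
member 3 (1-3): L=3.8509, (cx,cy)=(0.9995,-0.0314)
member 4 (2-3): L=3.7906, (cx,cy)=(0.5208,0.8537)
solve A·x = −loads:
  F[0-1] = -2227.5041 N (compression)
  F[0-2] = -992.3171 N (compression)
  F[1-2] = +1661.4720 N (tension)
  F[1-3] = +43.0864 N (tension)
  F[2-3] = -349.7441 N (compression)
  Rx@0 = +2194.0600 N
  Ry@0 = +1875.5235 N
  Ry@2 = -1151.9735 N

-2227.504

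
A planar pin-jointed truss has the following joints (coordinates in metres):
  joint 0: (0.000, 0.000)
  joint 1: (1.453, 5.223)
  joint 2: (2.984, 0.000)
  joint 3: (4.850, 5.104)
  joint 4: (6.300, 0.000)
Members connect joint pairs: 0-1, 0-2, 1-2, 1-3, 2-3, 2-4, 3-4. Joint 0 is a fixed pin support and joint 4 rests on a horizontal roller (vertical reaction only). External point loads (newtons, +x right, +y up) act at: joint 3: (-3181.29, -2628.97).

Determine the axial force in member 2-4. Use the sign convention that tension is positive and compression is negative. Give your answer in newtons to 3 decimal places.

-157.233

N=5 nodes, M=7 members, R=3 reactions → 2N=10, M+R=10
member 0 (0-1): L=5.4213, (cx,cy)=(0.2680,0.9634)
member 1 (0-2): L=2.9840, (cx,cy)=(1.0000,0.0000)
member 2 (1-2): L=5.4428, (cx,cy)=(0.2813,-0.9596)
member 3 (1-3): L=3.3991, (cx,cy)=(0.9994,-0.0350)
member 4 (2-3): L=5.4344, (cx,cy)=(0.3434,0.9392)
member 5 (2-4): L=3.3160, (cx,cy)=(1.0000,0.0000)
member 6 (3-4): L=5.3060, (cx,cy)=(0.2733,-0.9619)
solve A·x = −loads:
  F[0-1] = -3303.2816 N (compression)
  F[0-2] = -2295.9614 N (compression)
  F[1-2] = +3383.3966 N (tension)
  F[1-3] = -1838.1739 N (compression)
  F[2-3] = -3456.9635 N (compression)
  F[2-4] = -157.2330 N (compression)
  F[3-4] = +575.3612 N (tension)
  Rx@0 = +3181.2900 N
  Ry@0 = +3182.4303 N
  Ry@4 = -553.4603 N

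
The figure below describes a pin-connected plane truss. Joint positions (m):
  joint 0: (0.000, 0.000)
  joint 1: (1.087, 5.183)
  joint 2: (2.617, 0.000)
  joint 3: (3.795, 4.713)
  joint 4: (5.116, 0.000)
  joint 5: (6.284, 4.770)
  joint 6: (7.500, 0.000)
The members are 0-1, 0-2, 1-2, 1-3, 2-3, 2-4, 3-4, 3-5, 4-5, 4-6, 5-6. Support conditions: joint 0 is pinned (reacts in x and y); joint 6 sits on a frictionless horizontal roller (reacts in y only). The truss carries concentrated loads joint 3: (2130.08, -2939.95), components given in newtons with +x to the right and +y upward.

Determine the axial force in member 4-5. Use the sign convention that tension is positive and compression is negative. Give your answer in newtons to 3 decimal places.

N=7 nodes, M=11 members, R=3 reactions → 2N=14, M+R=14
member 0 (0-1): L=5.2958, (cx,cy)=(0.2053,0.9787)
member 1 (0-2): L=2.6170, (cx,cy)=(1.0000,0.0000)
member 2 (1-2): L=5.4041, (cx,cy)=(0.2831,-0.9591)
member 3 (1-3): L=2.7485, (cx,cy)=(0.9853,-0.1710)
member 4 (2-3): L=4.8580, (cx,cy)=(0.2425,0.9702)
member 5 (2-4): L=2.4990, (cx,cy)=(1.0000,0.0000)
member 6 (3-4): L=4.8946, (cx,cy)=(0.2699,-0.9629)
member 7 (3-5): L=2.4897, (cx,cy)=(0.9997,0.0229)
member 8 (4-5): L=4.9109, (cx,cy)=(0.2378,0.9713)
member 9 (4-6): L=2.3840, (cx,cy)=(1.0000,0.0000)
member 10 (5-6): L=4.9226, (cx,cy)=(0.2470,-0.9690)
solve A·x = −loads:
  F[0-1] = -116.2686 N (compression)
  F[0-2] = +2153.9451 N (tension)
  F[1-2] = +129.6065 N (tension)
  F[1-3] = -61.4644 N (compression)
  F[2-3] = -128.1277 N (compression)
  F[2-4] = +2221.7084 N (tension)
  F[3-4] = -2968.8551 N (compression)
  F[3-5] = -1420.8237 N (compression)
  F[4-5] = +2943.1398 N (tension)
  F[4-6] = +720.4627 N (tension)
  F[5-6] = -2916.5441 N (compression)
  Rx@0 = -2130.0800 N
  Ry@0 = +113.7930 N
  Ry@6 = +2826.1570 N

2943.140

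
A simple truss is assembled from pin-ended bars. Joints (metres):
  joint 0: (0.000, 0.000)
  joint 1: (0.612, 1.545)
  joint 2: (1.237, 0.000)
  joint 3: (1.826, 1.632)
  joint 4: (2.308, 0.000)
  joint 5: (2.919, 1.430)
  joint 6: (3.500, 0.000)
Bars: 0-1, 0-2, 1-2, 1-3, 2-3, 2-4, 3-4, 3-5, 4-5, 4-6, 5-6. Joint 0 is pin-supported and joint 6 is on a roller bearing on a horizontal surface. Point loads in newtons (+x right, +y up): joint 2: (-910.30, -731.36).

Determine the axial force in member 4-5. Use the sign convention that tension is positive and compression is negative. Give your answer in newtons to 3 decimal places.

240.956

N=7 nodes, M=11 members, R=3 reactions → 2N=14, M+R=14
member 0 (0-1): L=1.6618, (cx,cy)=(0.3683,0.9297)
member 1 (0-2): L=1.2370, (cx,cy)=(1.0000,0.0000)
member 2 (1-2): L=1.6666, (cx,cy)=(0.3750,-0.9270)
member 3 (1-3): L=1.2171, (cx,cy)=(0.9974,0.0715)
member 4 (2-3): L=1.7350, (cx,cy)=(0.3395,0.9406)
member 5 (2-4): L=1.0710, (cx,cy)=(1.0000,0.0000)
member 6 (3-4): L=1.7017, (cx,cy)=(0.2832,-0.9590)
member 7 (3-5): L=1.1115, (cx,cy)=(0.9833,-0.1817)
member 8 (4-5): L=1.5551, (cx,cy)=(0.3929,0.9196)
member 9 (4-6): L=1.1920, (cx,cy)=(1.0000,0.0000)
member 10 (5-6): L=1.5435, (cx,cy)=(0.3764,-0.9265)
solve A·x = −loads:
  F[0-1] = -508.6244 N (compression)
  F[0-2] = -722.9858 N (compression)
  F[1-2] = +481.6593 N (tension)
  F[1-3] = -368.8842 N (compression)
  F[2-3] = +302.8354 N (tension)
  F[2-4] = +265.1357 N (tension)
  F[3-4] = -231.0394 N (compression)
  F[3-5] = -203.0760 N (compression)
  F[4-5] = +240.9560 N (tension)
  F[4-6] = +105.0202 N (tension)
  F[5-6] = -279.0035 N (compression)
  Rx@0 = +910.3000 N
  Ry@0 = +472.8765 N
  Ry@6 = +258.4835 N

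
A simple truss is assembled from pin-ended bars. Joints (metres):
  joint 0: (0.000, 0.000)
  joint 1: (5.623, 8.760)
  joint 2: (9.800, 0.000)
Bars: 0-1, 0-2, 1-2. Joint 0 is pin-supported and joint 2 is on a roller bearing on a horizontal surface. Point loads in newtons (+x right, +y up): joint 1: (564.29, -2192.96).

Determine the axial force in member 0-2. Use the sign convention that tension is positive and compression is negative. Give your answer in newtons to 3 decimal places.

N=3 nodes, M=3 members, R=3 reactions → 2N=6, M+R=6
member 0 (0-1): L=10.4094, (cx,cy)=(0.5402,0.8415)
member 1 (0-2): L=9.8000, (cx,cy)=(1.0000,0.0000)
member 2 (1-2): L=9.7049, (cx,cy)=(0.4304,-0.9026)
solve A·x = −loads:
  F[0-1] = -511.3051 N (compression)
  F[0-2] = +840.4891 N (tension)
  F[1-2] = -1952.8025 N (compression)
  Rx@0 = -564.2900 N
  Ry@0 = +430.2871 N
  Ry@2 = +1762.6729 N

840.489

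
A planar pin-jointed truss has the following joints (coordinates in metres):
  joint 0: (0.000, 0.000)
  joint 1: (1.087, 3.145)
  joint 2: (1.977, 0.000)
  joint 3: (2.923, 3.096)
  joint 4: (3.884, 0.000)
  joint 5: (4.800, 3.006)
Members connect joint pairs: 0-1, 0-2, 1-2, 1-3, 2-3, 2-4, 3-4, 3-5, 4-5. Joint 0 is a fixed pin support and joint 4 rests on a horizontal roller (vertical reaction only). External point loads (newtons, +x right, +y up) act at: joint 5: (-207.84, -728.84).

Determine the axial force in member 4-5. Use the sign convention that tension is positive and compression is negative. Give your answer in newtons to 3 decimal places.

-761.224

N=6 nodes, M=9 members, R=3 reactions → 2N=12, M+R=12
member 0 (0-1): L=3.3276, (cx,cy)=(0.3267,0.9451)
member 1 (0-2): L=1.9770, (cx,cy)=(1.0000,0.0000)
member 2 (1-2): L=3.2685, (cx,cy)=(0.2723,-0.9622)
member 3 (1-3): L=1.8367, (cx,cy)=(0.9996,-0.0267)
member 4 (2-3): L=3.2373, (cx,cy)=(0.2922,0.9564)
member 5 (2-4): L=1.9070, (cx,cy)=(1.0000,0.0000)
member 6 (3-4): L=3.2417, (cx,cy)=(0.2964,-0.9550)
member 7 (3-5): L=1.8792, (cx,cy)=(0.9989,-0.0479)
member 8 (4-5): L=3.1425, (cx,cy)=(0.2915,0.9566)
solve A·x = −loads:
  F[0-1] = +11.6729 N (tension)
  F[0-2] = -211.6532 N (compression)
  F[1-2] = -11.6596 N (compression)
  F[1-3] = +6.9905 N (tension)
  F[2-3] = +11.7311 N (tension)
  F[2-4] = -218.2561 N (compression)
  F[3-4] = -12.2572 N (compression)
  F[3-5] = +14.0658 N (tension)
  F[4-5] = -761.2235 N (compression)
  Rx@0 = +207.8400 N
  Ry@0 = -11.0325 N
  Ry@4 = +739.8725 N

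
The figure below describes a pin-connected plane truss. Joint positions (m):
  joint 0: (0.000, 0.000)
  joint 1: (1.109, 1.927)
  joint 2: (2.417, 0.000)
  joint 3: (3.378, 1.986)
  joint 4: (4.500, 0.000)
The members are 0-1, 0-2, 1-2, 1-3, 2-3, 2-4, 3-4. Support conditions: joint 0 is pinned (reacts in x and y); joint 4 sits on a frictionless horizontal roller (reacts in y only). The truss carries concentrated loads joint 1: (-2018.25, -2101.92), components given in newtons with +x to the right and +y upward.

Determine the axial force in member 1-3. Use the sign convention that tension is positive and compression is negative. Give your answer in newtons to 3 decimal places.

367.917

N=5 nodes, M=7 members, R=3 reactions → 2N=10, M+R=10
member 0 (0-1): L=2.2233, (cx,cy)=(0.4988,0.8667)
member 1 (0-2): L=2.4170, (cx,cy)=(1.0000,0.0000)
member 2 (1-2): L=2.3290, (cx,cy)=(0.5616,-0.8274)
member 3 (1-3): L=2.2698, (cx,cy)=(0.9997,0.0260)
member 4 (2-3): L=2.2063, (cx,cy)=(0.4356,0.9002)
member 5 (2-4): L=2.0830, (cx,cy)=(1.0000,0.0000)
member 6 (3-4): L=2.2810, (cx,cy)=(0.4919,-0.8707)
solve A·x = −loads:
  F[0-1] = -2824.6518 N (compression)
  F[0-2] = -609.3118 N (compression)
  F[1-2] = +430.0431 N (tension)
  F[1-3] = +367.9167 N (tension)
  F[2-3] = -395.2843 N (compression)
  F[2-4] = -195.6173 N (compression)
  F[3-4] = +397.6899 N (tension)
  Rx@0 = +2018.2500 N
  Ry@0 = +2448.1730 N
  Ry@4 = -346.2530 N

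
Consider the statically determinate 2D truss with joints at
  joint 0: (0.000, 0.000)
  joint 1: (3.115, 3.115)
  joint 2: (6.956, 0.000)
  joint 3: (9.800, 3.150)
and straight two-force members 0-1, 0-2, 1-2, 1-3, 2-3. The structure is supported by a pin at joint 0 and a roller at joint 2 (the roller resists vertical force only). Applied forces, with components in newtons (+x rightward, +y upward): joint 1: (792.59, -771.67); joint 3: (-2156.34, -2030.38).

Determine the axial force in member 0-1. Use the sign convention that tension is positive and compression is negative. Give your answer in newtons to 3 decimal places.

N=4 nodes, M=5 members, R=3 reactions → 2N=8, M+R=8
member 0 (0-1): L=4.4053, (cx,cy)=(0.7071,0.7071)
member 1 (0-2): L=6.9560, (cx,cy)=(1.0000,0.0000)
member 2 (1-2): L=4.9454, (cx,cy)=(0.7767,-0.6299)
member 3 (1-3): L=6.6851, (cx,cy)=(1.0000,0.0052)
member 4 (2-3): L=4.2439, (cx,cy)=(0.6701,0.7422)
solve A·x = −loads:
  F[0-1] = -307.6335 N (compression)
  F[0-2] = -1146.2203 N (compression)
  F[1-2] = -882.4483 N (compression)
  F[1-3] = -324.7364 N (compression)
  F[2-3] = -2733.1904 N (compression)
  Rx@0 = +1363.7500 N
  Ry@0 = +217.5297 N
  Ry@2 = +2584.5203 N

-307.634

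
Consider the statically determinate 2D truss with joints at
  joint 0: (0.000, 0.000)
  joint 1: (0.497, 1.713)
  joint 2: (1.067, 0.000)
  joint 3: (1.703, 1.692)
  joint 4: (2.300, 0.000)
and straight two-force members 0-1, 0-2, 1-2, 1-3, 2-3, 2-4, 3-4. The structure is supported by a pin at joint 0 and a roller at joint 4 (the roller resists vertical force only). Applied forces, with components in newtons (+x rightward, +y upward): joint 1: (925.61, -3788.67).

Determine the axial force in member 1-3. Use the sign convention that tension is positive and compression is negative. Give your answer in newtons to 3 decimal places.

-1091.978

N=5 nodes, M=7 members, R=3 reactions → 2N=10, M+R=10
member 0 (0-1): L=1.7836, (cx,cy)=(0.2786,0.9604)
member 1 (0-2): L=1.0670, (cx,cy)=(1.0000,0.0000)
member 2 (1-2): L=1.8053, (cx,cy)=(0.3157,-0.9488)
member 3 (1-3): L=1.2062, (cx,cy)=(0.9998,-0.0174)
member 4 (2-3): L=1.8076, (cx,cy)=(0.3519,0.9361)
member 5 (2-4): L=1.2330, (cx,cy)=(1.0000,0.0000)
member 6 (3-4): L=1.7942, (cx,cy)=(0.3327,-0.9430)
solve A·x = −loads:
  F[0-1] = -2374.6588 N (compression)
  F[0-2] = +1587.2930 N (tension)
  F[1-2] = -1569.3205 N (compression)
  F[1-3] = -1091.9782 N (compression)
  F[2-3] = +1590.7687 N (tension)
  F[2-4] = +532.0993 N (tension)
  F[3-4] = -1599.1797 N (compression)
  Rx@0 = -925.6100 N
  Ry@0 = +2280.6096 N
  Ry@4 = +1508.0604 N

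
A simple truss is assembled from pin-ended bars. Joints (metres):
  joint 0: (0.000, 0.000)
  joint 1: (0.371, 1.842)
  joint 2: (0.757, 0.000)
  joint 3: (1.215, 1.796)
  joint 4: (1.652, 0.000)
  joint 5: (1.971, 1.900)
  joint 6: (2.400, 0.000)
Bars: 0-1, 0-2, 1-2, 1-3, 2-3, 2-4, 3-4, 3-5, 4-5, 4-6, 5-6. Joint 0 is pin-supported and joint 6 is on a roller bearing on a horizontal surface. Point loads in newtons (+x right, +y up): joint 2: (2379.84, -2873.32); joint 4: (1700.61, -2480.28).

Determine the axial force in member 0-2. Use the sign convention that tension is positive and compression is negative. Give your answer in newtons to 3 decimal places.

N=7 nodes, M=11 members, R=3 reactions → 2N=14, M+R=14
member 0 (0-1): L=1.8790, (cx,cy)=(0.1974,0.9803)
member 1 (0-2): L=0.7570, (cx,cy)=(1.0000,0.0000)
member 2 (1-2): L=1.8820, (cx,cy)=(0.2051,-0.9787)
member 3 (1-3): L=0.8453, (cx,cy)=(0.9985,-0.0544)
member 4 (2-3): L=1.8535, (cx,cy)=(0.2471,0.9690)
member 5 (2-4): L=0.8950, (cx,cy)=(1.0000,0.0000)
member 6 (3-4): L=1.8484, (cx,cy)=(0.2364,-0.9717)
member 7 (3-5): L=0.7631, (cx,cy)=(0.9907,0.1363)
member 8 (4-5): L=1.9266, (cx,cy)=(0.1656,0.9862)
member 9 (4-6): L=0.7480, (cx,cy)=(1.0000,0.0000)
member 10 (5-6): L=1.9478, (cx,cy)=(0.2202,-0.9754)
solve A·x = −loads:
  F[0-1] = -2795.0723 N (compression)
  F[0-2] = +4632.3271 N (tension)
  F[1-2] = +2862.9943 N (tension)
  F[1-3] = -1140.7676 N (compression)
  F[2-3] = +73.4683 N (tension)
  F[2-4] = +2821.5327 N (tension)
  F[3-4] = -286.2784 N (compression)
  F[3-5] = -1063.1599 N (compression)
  F[4-5] = +2797.0509 N (tension)
  F[4-6] = +590.1126 N (tension)
  F[5-6] = -2679.3449 N (compression)
  Rx@0 = -4080.4500 N
  Ry@0 = +2740.0476 N
  Ry@6 = +2613.5524 N

4632.327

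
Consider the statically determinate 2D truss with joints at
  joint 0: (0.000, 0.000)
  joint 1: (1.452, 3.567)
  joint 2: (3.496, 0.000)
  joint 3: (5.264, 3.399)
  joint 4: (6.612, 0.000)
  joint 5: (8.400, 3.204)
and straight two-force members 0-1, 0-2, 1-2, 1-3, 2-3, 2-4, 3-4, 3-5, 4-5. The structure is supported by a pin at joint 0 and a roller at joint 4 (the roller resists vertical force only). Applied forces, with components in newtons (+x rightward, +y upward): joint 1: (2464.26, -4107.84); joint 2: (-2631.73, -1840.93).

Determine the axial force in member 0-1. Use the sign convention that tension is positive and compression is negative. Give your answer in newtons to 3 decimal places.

-2962.543

N=6 nodes, M=9 members, R=3 reactions → 2N=12, M+R=12
member 0 (0-1): L=3.8512, (cx,cy)=(0.3770,0.9262)
member 1 (0-2): L=3.4960, (cx,cy)=(1.0000,0.0000)
member 2 (1-2): L=4.1111, (cx,cy)=(0.4972,-0.8676)
member 3 (1-3): L=3.8157, (cx,cy)=(0.9990,-0.0440)
member 4 (2-3): L=3.8313, (cx,cy)=(0.4615,0.8872)
member 5 (2-4): L=3.1160, (cx,cy)=(1.0000,0.0000)
member 6 (3-4): L=3.6565, (cx,cy)=(0.3687,-0.9296)
member 7 (3-5): L=3.1421, (cx,cy)=(0.9981,-0.0621)
member 8 (4-5): L=3.6691, (cx,cy)=(0.4873,0.8732)
solve A·x = −loads:
  F[0-1] = -2962.5428 N (compression)
  F[0-2] = +949.4818 N (tension)
  F[1-2] = -1426.0952 N (compression)
  F[1-3] = -2874.9646 N (compression)
  F[2-3] = +3469.8006 N (tension)
  F[2-4] = +1271.0039 N (tension)
  F[3-4] = -3447.6856 N (compression)
  F[3-5] = +0.0000 N (tension)
  F[4-5] = -0.0000 N (compression)
  Rx@0 = +167.4700 N
  Ry@0 = +2743.9166 N
  Ry@4 = +3204.8534 N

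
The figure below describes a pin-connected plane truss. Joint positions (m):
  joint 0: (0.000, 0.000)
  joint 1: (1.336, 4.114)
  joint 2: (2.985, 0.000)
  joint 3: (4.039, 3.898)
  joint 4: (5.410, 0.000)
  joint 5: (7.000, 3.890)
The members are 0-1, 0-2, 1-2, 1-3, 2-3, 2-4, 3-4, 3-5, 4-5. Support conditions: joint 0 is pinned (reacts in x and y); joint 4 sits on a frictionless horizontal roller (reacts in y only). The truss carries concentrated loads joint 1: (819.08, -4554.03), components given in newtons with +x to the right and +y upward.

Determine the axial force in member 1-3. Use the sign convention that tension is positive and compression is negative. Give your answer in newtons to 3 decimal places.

N=6 nodes, M=9 members, R=3 reactions → 2N=12, M+R=12
member 0 (0-1): L=4.3255, (cx,cy)=(0.3089,0.9511)
member 1 (0-2): L=2.9850, (cx,cy)=(1.0000,0.0000)
member 2 (1-2): L=4.4322, (cx,cy)=(0.3721,-0.9282)
member 3 (1-3): L=2.7116, (cx,cy)=(0.9968,-0.0797)
member 4 (2-3): L=4.0380, (cx,cy)=(0.2610,0.9653)
member 5 (2-4): L=2.4250, (cx,cy)=(1.0000,0.0000)
member 6 (3-4): L=4.1321, (cx,cy)=(0.3318,-0.9434)
member 7 (3-5): L=2.9610, (cx,cy)=(1.0000,-0.0027)
member 8 (4-5): L=4.2024, (cx,cy)=(0.3784,0.9257)
solve A·x = −loads:
  F[0-1] = -2950.8272 N (compression)
  F[0-2] = +1730.4917 N (tension)
  F[1-2] = -1791.0194 N (compression)
  F[1-3] = -1067.5318 N (compression)
  F[2-3] = +1722.1472 N (tension)
  F[2-4] = +614.6224 N (tension)
  F[3-4] = -1852.4187 N (compression)
  F[3-5] = +0.0000 N (tension)
  F[4-5] = -0.0000 N (compression)
  Rx@0 = -819.0800 N
  Ry@0 = +2806.5477 N
  Ry@4 = +1747.4823 N

-1067.532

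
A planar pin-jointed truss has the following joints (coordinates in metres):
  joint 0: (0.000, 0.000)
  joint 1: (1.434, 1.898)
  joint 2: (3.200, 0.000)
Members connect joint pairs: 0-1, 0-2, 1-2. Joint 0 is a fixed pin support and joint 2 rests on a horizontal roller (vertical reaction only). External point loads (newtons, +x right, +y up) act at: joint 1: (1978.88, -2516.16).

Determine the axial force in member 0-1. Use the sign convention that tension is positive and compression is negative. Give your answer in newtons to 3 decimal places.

N=3 nodes, M=3 members, R=3 reactions → 2N=6, M+R=6
member 0 (0-1): L=2.3788, (cx,cy)=(0.6028,0.7979)
member 1 (0-2): L=3.2000, (cx,cy)=(1.0000,0.0000)
member 2 (1-2): L=2.5925, (cx,cy)=(0.6812,-0.7321)
solve A·x = −loads:
  F[0-1] = -269.3182 N (compression)
  F[0-2] = +2141.2307 N (tension)
  F[1-2] = -3143.3655 N (compression)
  Rx@0 = -1978.8800 N
  Ry@0 = +214.8826 N
  Ry@2 = +2301.2774 N

-269.318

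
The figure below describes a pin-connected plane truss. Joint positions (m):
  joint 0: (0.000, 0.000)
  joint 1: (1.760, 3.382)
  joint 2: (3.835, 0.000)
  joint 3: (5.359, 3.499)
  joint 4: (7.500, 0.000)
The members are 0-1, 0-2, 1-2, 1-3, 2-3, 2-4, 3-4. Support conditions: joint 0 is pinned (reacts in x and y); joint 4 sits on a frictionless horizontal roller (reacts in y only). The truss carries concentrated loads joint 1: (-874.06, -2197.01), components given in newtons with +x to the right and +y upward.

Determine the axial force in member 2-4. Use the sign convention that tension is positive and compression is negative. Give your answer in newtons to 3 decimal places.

74.297

N=5 nodes, M=7 members, R=3 reactions → 2N=10, M+R=10
member 0 (0-1): L=3.8125, (cx,cy)=(0.4616,0.8871)
member 1 (0-2): L=3.8350, (cx,cy)=(1.0000,0.0000)
member 2 (1-2): L=3.9678, (cx,cy)=(0.5230,-0.8524)
member 3 (1-3): L=3.6009, (cx,cy)=(0.9995,0.0325)
member 4 (2-3): L=3.8165, (cx,cy)=(0.3993,0.9168)
member 5 (2-4): L=3.6650, (cx,cy)=(1.0000,0.0000)
member 6 (3-4): L=4.1021, (cx,cy)=(0.5219,-0.8530)
solve A·x = −loads:
  F[0-1] = -2339.8221 N (compression)
  F[0-2] = +206.0803 N (tension)
  F[1-2] = -147.3748 N (compression)
  F[1-3] = -129.0776 N (compression)
  F[2-3] = +137.0142 N (tension)
  F[2-4] = +74.2969 N (tension)
  F[3-4] = -142.3495 N (compression)
  Rx@0 = +874.0600 N
  Ry@0 = +2075.5878 N
  Ry@4 = +121.4222 N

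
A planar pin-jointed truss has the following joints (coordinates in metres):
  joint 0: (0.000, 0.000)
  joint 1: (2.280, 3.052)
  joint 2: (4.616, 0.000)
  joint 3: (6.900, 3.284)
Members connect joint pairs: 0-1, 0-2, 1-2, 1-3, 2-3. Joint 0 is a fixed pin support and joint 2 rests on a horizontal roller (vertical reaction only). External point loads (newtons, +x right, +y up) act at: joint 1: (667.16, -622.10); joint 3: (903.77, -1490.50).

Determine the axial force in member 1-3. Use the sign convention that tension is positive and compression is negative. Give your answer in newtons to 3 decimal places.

N=4 nodes, M=5 members, R=3 reactions → 2N=8, M+R=8
member 0 (0-1): L=3.8096, (cx,cy)=(0.5985,0.8011)
member 1 (0-2): L=4.6160, (cx,cy)=(1.0000,0.0000)
member 2 (1-2): L=3.8434, (cx,cy)=(0.6078,-0.7941)
member 3 (1-3): L=4.6258, (cx,cy)=(0.9987,0.0502)
member 4 (2-3): L=4.0002, (cx,cy)=(0.5710,0.8210)
solve A·x = −loads:
  F[0-1] = +1880.7942 N (tension)
  F[0-2] = +445.2992 N (tension)
  F[1-2] = -2553.7335 N (compression)
  F[1-3] = +2013.1577 N (tension)
  F[2-3] = -1938.5282 N (compression)
  Rx@0 = -1570.9300 N
  Ry@0 = -1506.7655 N
  Ry@2 = +3619.3655 N

2013.158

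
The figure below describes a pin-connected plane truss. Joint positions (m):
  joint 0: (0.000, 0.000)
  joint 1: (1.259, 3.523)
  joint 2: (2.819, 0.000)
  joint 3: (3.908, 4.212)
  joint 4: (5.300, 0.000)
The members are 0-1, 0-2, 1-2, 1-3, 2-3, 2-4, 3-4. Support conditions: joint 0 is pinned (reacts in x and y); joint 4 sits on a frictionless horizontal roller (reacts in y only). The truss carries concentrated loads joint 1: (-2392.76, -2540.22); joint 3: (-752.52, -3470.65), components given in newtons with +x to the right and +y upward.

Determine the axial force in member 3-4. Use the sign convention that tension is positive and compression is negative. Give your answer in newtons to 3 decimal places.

-1025.798

N=5 nodes, M=7 members, R=3 reactions → 2N=10, M+R=10
member 0 (0-1): L=3.7412, (cx,cy)=(0.3365,0.9417)
member 1 (0-2): L=2.8190, (cx,cy)=(1.0000,0.0000)
member 2 (1-2): L=3.8529, (cx,cy)=(0.4049,-0.9144)
member 3 (1-3): L=2.7371, (cx,cy)=(0.9678,0.2517)
member 4 (2-3): L=4.3505, (cx,cy)=(0.2503,0.9682)
member 5 (2-4): L=2.4810, (cx,cy)=(1.0000,0.0000)
member 6 (3-4): L=4.4361, (cx,cy)=(0.3138,-0.9495)
solve A·x = −loads:
  F[0-1] = -5348.8532 N (compression)
  F[0-2] = -1345.2698 N (compression)
  F[1-2] = +2599.6817 N (tension)
  F[1-3] = -475.1239 N (compression)
  F[2-3] = -2455.2279 N (compression)
  F[2-4] = +321.8873 N (tension)
  F[3-4] = -1025.7980 N (compression)
  Rx@0 = +3145.2800 N
  Ry@0 = +5036.8833 N
  Ry@4 = +973.9867 N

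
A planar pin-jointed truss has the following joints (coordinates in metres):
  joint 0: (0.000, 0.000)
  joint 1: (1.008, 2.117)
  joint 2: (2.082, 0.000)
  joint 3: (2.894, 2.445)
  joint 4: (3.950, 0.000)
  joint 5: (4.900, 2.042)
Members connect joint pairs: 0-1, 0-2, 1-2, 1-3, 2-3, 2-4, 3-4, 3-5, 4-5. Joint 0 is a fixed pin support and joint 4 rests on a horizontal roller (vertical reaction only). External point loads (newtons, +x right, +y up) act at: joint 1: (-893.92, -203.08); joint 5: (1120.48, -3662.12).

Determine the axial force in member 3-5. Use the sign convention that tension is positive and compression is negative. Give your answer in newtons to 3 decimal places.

2634.415

N=6 nodes, M=9 members, R=3 reactions → 2N=12, M+R=12
member 0 (0-1): L=2.3447, (cx,cy)=(0.4299,0.9029)
member 1 (0-2): L=2.0820, (cx,cy)=(1.0000,0.0000)
member 2 (1-2): L=2.3739, (cx,cy)=(0.4524,-0.8918)
member 3 (1-3): L=1.9143, (cx,cy)=(0.9852,0.1713)
member 4 (2-3): L=2.5763, (cx,cy)=(0.3152,0.9490)
member 5 (2-4): L=1.8680, (cx,cy)=(1.0000,0.0000)
member 6 (3-4): L=2.6633, (cx,cy)=(0.3965,-0.9180)
member 7 (3-5): L=2.0461, (cx,cy)=(0.9804,-0.1970)
member 8 (4-5): L=2.2522, (cx,cy)=(0.4218,0.9067)
solve A·x = −loads:
  F[0-1] = +918.9041 N (tension)
  F[0-2] = -168.4773 N (compression)
  F[1-2] = -833.1623 N (compression)
  F[1-3] = +1690.9101 N (tension)
  F[2-3] = +782.9179 N (tension)
  F[2-4] = -792.1843 N (compression)
  F[3-4] = -1690.1506 N (compression)
  F[3-5] = +2634.4155 N (tension)
  F[4-5] = -3466.7521 N (compression)
  Rx@0 = -226.5600 N
  Ry@0 = -829.6567 N
  Ry@4 = +4694.8567 N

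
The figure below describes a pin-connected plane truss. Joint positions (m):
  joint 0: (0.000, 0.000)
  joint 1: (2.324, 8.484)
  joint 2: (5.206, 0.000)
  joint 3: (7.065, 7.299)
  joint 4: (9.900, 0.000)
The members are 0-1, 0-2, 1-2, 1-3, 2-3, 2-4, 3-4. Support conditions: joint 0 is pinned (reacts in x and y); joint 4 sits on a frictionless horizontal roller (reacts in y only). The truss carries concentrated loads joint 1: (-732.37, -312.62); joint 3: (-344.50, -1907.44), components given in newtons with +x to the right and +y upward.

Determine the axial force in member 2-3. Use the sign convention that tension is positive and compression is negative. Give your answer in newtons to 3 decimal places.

-1449.655

N=5 nodes, M=7 members, R=3 reactions → 2N=10, M+R=10
member 0 (0-1): L=8.7965, (cx,cy)=(0.2642,0.9645)
member 1 (0-2): L=5.2060, (cx,cy)=(1.0000,0.0000)
member 2 (1-2): L=8.9601, (cx,cy)=(0.3216,-0.9469)
member 3 (1-3): L=4.8869, (cx,cy)=(0.9702,-0.2425)
member 4 (2-3): L=7.5320, (cx,cy)=(0.2468,0.9691)
member 5 (2-4): L=4.6940, (cx,cy)=(1.0000,0.0000)
member 6 (3-4): L=7.8302, (cx,cy)=(0.3621,-0.9322)
solve A·x = −loads:
  F[0-1] = -1728.4779 N (compression)
  F[0-2] = -620.2155 N (compression)
  F[1-2] = +1483.6486 N (tension)
  F[1-3] = -207.6938 N (compression)
  F[2-3] = -1449.6550 N (compression)
  F[2-4] = +214.7888 N (tension)
  F[3-4] = -593.2443 N (compression)
  Rx@0 = +1076.8700 N
  Ry@0 = +1667.0641 N
  Ry@4 = +552.9959 N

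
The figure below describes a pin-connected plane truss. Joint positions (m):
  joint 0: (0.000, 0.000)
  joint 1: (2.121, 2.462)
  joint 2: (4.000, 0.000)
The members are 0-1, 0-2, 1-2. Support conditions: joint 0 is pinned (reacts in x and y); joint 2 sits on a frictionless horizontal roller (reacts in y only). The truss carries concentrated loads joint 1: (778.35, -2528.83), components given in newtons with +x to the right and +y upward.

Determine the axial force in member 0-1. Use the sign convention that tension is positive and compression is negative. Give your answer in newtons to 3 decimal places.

N=3 nodes, M=3 members, R=3 reactions → 2N=6, M+R=6
member 0 (0-1): L=3.2496, (cx,cy)=(0.6527,0.7576)
member 1 (0-2): L=4.0000, (cx,cy)=(1.0000,0.0000)
member 2 (1-2): L=3.0971, (cx,cy)=(0.6067,-0.7949)
solve A·x = −loads:
  F[0-1] = -935.6125 N (compression)
  F[0-2] = +1389.0149 N (tension)
  F[1-2] = -2289.4788 N (compression)
  Rx@0 = -778.3500 N
  Ry@0 = +708.8435 N
  Ry@2 = +1819.9865 N

-935.612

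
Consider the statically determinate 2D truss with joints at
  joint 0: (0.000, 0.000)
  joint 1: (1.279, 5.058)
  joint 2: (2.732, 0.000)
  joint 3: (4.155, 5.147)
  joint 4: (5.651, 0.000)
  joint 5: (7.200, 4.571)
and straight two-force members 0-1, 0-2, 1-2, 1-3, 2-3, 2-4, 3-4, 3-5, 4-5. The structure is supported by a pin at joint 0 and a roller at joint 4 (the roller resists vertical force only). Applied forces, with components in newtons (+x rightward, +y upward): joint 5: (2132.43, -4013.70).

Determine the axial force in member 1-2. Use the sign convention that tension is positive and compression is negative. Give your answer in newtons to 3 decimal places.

-2890.644

N=6 nodes, M=9 members, R=3 reactions → 2N=12, M+R=12
member 0 (0-1): L=5.2172, (cx,cy)=(0.2452,0.9695)
member 1 (0-2): L=2.7320, (cx,cy)=(1.0000,0.0000)
member 2 (1-2): L=5.2626, (cx,cy)=(0.2761,-0.9611)
member 3 (1-3): L=2.8774, (cx,cy)=(0.9995,0.0309)
member 4 (2-3): L=5.3401, (cx,cy)=(0.2665,0.9638)
member 5 (2-4): L=2.9190, (cx,cy)=(1.0000,0.0000)
member 6 (3-4): L=5.3600, (cx,cy)=(0.2791,-0.9603)
member 7 (3-5): L=3.0990, (cx,cy)=(0.9826,-0.1859)
member 8 (4-5): L=4.8263, (cx,cy)=(0.3209,0.9471)
solve A·x = −loads:
  F[0-1] = +2914.0064 N (tension)
  F[0-2] = +1418.0598 N (tension)
  F[1-2] = -2890.6442 N (compression)
  F[1-3] = +1513.2045 N (tension)
  F[2-3] = +2882.5070 N (tension)
  F[2-4] = -148.1666 N (compression)
  F[3-4] = -3588.5574 N (compression)
  F[3-5] = +3340.3847 N (tension)
  F[4-5] = -3582.3525 N (compression)
  Rx@0 = -2132.4300 N
  Ry@0 = -2825.0856 N
  Ry@4 = +6838.7856 N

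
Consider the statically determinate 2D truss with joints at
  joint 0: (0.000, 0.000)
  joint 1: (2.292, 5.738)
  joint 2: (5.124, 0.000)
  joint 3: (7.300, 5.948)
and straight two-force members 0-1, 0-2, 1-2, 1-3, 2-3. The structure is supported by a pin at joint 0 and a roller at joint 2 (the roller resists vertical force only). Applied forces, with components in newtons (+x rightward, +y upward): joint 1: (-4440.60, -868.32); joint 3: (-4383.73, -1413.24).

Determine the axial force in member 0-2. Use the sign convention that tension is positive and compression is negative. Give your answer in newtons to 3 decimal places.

N=4 nodes, M=5 members, R=3 reactions → 2N=8, M+R=8
member 0 (0-1): L=6.1788, (cx,cy)=(0.3709,0.9287)
member 1 (0-2): L=5.1240, (cx,cy)=(1.0000,0.0000)
member 2 (1-2): L=6.3988, (cx,cy)=(0.4426,-0.8967)
member 3 (1-3): L=5.0124, (cx,cy)=(0.9991,0.0419)
member 4 (2-3): L=6.3335, (cx,cy)=(0.3436,0.9391)
solve A·x = −loads:
  F[0-1] = -10704.8902 N (compression)
  F[0-2] = -4853.4134 N (compression)
  F[1-2] = +9934.0730 N (tension)
  F[1-3] = -3930.4071 N (compression)
  F[2-3] = -1329.5009 N (compression)
  Rx@0 = +8824.3300 N
  Ry@0 = +9941.1516 N
  Ry@2 = -7659.5916 N

-4853.413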